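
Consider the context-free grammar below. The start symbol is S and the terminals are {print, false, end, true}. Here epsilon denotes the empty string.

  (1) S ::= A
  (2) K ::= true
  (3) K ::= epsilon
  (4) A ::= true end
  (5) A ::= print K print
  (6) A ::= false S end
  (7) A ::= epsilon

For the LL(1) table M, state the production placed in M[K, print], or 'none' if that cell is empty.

FIRST(K) = {epsilon, true}
FIRST(A) = {epsilon, false, print, true}
FIRST(S) = {epsilon, false, print, true}  (via A)
FOLLOW(S) includes $ since S is the start symbol.
FOLLOW(K): in A::=print K print, K is followed by print with FIRST {print}. Thus FOLLOW(K) = {print}.
For K ::= true: FIRST(true) = {true}, so it goes in M[K, t] for t ∈ {true}.
For K ::= epsilon: FIRST(epsilon) = {epsilon}, so it goes in M[K, t] for t ∈ {}; since epsilon ∈ FIRST, also for every t ∈ FOLLOW(K) = {print}.

K ::= epsilon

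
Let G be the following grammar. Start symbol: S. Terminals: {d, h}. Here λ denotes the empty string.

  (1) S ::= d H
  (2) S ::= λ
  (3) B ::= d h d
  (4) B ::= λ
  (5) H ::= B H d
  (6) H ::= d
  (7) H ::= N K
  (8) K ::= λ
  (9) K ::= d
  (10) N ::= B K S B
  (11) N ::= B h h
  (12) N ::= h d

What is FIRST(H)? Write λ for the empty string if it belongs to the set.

{λ, d, h}

FIRST(S): from S::=d H we get {d}; from S::=λ we get {λ}. So FIRST(S) = {λ, d}.
FIRST(B): from B::=d h d we get {d}; from B::=λ we get {λ}. So FIRST(B) = {λ, d}.
FIRST(K): from K::=λ we get {λ}; from K::=d we get {d}. So FIRST(K) = {λ, d}.
FIRST(N): from N::=B K S B we get {λ, d}; from N::=B h h we get {d, h}; from N::=h d we get {h}. So FIRST(N) = {λ, d, h}.
FIRST(H): from H::=B H d we get {d, h}; from H::=d we get {d}; from H::=N K we get {λ, d, h}. So FIRST(H) = {λ, d, h}.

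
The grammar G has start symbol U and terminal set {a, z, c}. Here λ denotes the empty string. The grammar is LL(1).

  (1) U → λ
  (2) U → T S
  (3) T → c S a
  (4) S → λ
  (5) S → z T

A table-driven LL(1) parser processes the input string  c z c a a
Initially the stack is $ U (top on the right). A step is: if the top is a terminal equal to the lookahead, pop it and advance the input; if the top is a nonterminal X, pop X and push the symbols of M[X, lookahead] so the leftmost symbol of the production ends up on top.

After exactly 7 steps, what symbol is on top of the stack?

step 1: stack=$ U  input=c z c a a $  — expand U → T S
step 2: stack=$ S T  input=c z c a a $  — expand T → c S a
step 3: stack=$ S a S c  input=c z c a a $  — match c
step 4: stack=$ S a S  input=z c a a $  — expand S → z T
step 5: stack=$ S a T z  input=z c a a $  — match z
step 6: stack=$ S a T  input=c a a $  — expand T → c S a
step 7: stack=$ S a a S c  input=c a a $  — match c
Stack after step 7: $ S a a S (top = S).

S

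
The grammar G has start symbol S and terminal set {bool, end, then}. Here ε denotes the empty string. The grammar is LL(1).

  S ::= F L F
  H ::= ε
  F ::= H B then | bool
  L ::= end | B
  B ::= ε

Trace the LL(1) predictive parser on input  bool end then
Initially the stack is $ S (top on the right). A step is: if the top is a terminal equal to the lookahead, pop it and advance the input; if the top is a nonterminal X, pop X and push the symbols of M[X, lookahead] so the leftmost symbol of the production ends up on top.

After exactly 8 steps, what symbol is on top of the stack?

then

     Stack       Input            Action
  1  $ S         bool end then $  expand S ::= F L F
  2  $ F L F     bool end then $  expand F ::= bool
  3  $ F L bool  bool end then $  match bool
  4  $ F L       end then $       expand L ::= end
  5  $ F end     end then $       match end
  6  $ F         then $           expand F ::= H B then
  7  $ then B H  then $           expand H ::= ε
  8  $ then B    then $           expand B ::= ε
Stack after step 8: $ then (top = then).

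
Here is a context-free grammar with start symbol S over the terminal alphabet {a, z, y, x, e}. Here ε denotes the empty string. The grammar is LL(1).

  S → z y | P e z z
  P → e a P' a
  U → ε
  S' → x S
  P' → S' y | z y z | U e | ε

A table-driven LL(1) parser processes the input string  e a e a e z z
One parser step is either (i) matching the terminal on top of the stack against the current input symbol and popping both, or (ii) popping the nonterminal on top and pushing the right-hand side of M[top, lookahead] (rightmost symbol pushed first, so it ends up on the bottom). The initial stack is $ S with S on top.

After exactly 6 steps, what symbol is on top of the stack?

e

     Stack             Input            Action
  1  $ S               e a e a e z z $  expand S → P e z z
  2  $ z z e P         e a e a e z z $  expand P → e a P' a
  3  $ z z e a P' a e  e a e a e z z $  match e
  4  $ z z e a P' a    a e a e z z $    match a
  5  $ z z e a P'      e a e z z $      expand P' → U e
  6  $ z z e a e U     e a e z z $      expand U → ε
Stack after step 6: $ z z e a e (top = e).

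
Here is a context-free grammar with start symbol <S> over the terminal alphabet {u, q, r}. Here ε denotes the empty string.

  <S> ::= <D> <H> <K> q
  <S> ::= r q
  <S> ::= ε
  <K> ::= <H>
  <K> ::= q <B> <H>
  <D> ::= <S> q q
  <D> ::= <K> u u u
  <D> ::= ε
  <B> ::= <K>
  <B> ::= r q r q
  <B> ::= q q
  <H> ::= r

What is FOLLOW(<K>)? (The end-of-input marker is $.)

FIRST(<H>) = {r}
FIRST(<K>) = {q, r}  (via <H>)
FIRST(<B>) = {q, r}  (via <K>)
FIRST(<S>) = {ε, q, r}  (via <D> <H> <K> q)
FIRST(<D>) = {ε, q, r}  (via <S> q q, <K> u u u)
FOLLOW(<S>) includes $ since <S> is the start symbol.
FOLLOW(<S>): in <D>::=<S> q q, <S> is followed by q q with FIRST {q}. Thus FOLLOW(<S>) = {$, q}.
FOLLOW(<D>): in <S>::=<D> <H> <K> q, <D> is followed by <H> <K> q with FIRST {r}. Thus FOLLOW(<D>) = {r}.
FOLLOW(<B>): in <K>::=q <B> <H>, <B> is followed by <H> with FIRST {r}. Thus FOLLOW(<B>) = {r}.
FOLLOW(<K>): in <S>::=<D> <H> <K> q, <K> is followed by q with FIRST {q}; in <D>::=<K> u u u, <K> is followed by u u u with FIRST {u}; in <B>::=<K>, the suffix after <K> is empty, so FOLLOW(<K>) ⊇ FOLLOW(<B>) = {r}. Thus FOLLOW(<K>) = {q, r, u}.
FOLLOW(<H>): in <S>::=<D> <H> <K> q, <H> is followed by <K> q with FIRST {q, r}; in <K>::=<H>, the suffix after <H> is empty, so FOLLOW(<H>) ⊇ FOLLOW(<K>) = {q, r, u}; in <K>::=q <B> <H>, the suffix after <H> is empty, so FOLLOW(<H>) ⊇ FOLLOW(<K>) = {q, r, u}. Thus FOLLOW(<H>) = {q, r, u}.

{q, r, u}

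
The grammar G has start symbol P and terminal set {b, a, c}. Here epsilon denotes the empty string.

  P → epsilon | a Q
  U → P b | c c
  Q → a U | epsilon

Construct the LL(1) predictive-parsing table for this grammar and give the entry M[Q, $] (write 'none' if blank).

FIRST(P) = {epsilon, a}
FIRST(Q) = {epsilon, a}
FIRST(U) = {a, b, c}  (via P b)
FOLLOW(P) includes $ since P is the start symbol.
FOLLOW(P): in U→P b, P is followed by b with FIRST {b}. Thus FOLLOW(P) = {$, b}.
FOLLOW(Q): in P→a Q, the suffix after Q is empty, so FOLLOW(Q) ⊇ FOLLOW(P) = {$, b}. Thus FOLLOW(Q) = {$, b}.
For Q → a U: FIRST(a U) = {a}, so it goes in M[Q, t] for t ∈ {a}.
For Q → epsilon: FIRST(epsilon) = {epsilon}, so it goes in M[Q, t] for t ∈ {}; since epsilon ∈ FIRST, also for every t ∈ FOLLOW(Q) = {$, b}.

Q → epsilon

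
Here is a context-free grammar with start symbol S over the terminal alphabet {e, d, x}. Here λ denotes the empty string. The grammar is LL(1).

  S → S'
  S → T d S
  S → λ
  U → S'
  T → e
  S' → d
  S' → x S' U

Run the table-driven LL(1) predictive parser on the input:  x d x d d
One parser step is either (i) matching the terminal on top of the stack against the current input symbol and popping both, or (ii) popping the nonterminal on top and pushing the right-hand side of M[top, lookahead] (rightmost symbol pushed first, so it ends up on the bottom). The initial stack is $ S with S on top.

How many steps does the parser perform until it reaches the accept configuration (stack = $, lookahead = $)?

13

step 1: stack=$ S  input=x d x d d $  — expand S → S'
step 2: stack=$ S'  input=x d x d d $  — expand S' → x S' U
step 3: stack=$ U S' x  input=x d x d d $  — match x
step 4: stack=$ U S'  input=d x d d $  — expand S' → d
step 5: stack=$ U d  input=d x d d $  — match d
step 6: stack=$ U  input=x d d $  — expand U → S'
step 7: stack=$ S'  input=x d d $  — expand S' → x S' U
step 8: stack=$ U S' x  input=x d d $  — match x
step 9: stack=$ U S'  input=d d $  — expand S' → d
step 10: stack=$ U d  input=d d $  — match d
step 11: stack=$ U  input=d $  — expand U → S'
step 12: stack=$ S'  input=d $  — expand S' → d
step 13: stack=$ d  input=d $  — match d
Accept reached after 13 steps.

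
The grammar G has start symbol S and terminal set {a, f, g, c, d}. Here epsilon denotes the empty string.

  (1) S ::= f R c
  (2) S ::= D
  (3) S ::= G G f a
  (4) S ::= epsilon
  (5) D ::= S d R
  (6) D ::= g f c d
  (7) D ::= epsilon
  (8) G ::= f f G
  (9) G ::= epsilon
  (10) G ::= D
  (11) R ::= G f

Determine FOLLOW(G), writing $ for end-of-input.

FIRST(S) = {epsilon, d, f, g}  (via D, G G f a)
FIRST(D) = {epsilon, d, f, g}  (via S d R)
FIRST(G) = {epsilon, d, f, g}  (via D)
FIRST(R) = {d, f, g}  (via G f)
FOLLOW(S) includes $ since S is the start symbol.
FOLLOW(S): in D::=S d R, S is followed by d R with FIRST {d}. Thus FOLLOW(S) = {$, d}.
FOLLOW(G): in S::=G G f a (occurrence 1), G is followed by G f a with FIRST {d, f, g}; in S::=G G f a (occurrence 2), G is followed by f a with FIRST {f}; in G::=f f G, the suffix after G is empty (adds nothing new); in R::=G f, G is followed by f with FIRST {f}. Thus FOLLOW(G) = {d, f, g}.
FOLLOW(D): in S::=D, the suffix after D is empty, so FOLLOW(D) ⊇ FOLLOW(S) = {$, d}; in G::=D, the suffix after D is empty, so FOLLOW(D) ⊇ FOLLOW(G) = {d, f, g}. Thus FOLLOW(D) = {$, d, f, g}.
FOLLOW(R): in S::=f R c, R is followed by c with FIRST {c}; in D::=S d R, the suffix after R is empty, so FOLLOW(R) ⊇ FOLLOW(D) = {$, d, f, g}. Thus FOLLOW(R) = {$, c, d, f, g}.

{d, f, g}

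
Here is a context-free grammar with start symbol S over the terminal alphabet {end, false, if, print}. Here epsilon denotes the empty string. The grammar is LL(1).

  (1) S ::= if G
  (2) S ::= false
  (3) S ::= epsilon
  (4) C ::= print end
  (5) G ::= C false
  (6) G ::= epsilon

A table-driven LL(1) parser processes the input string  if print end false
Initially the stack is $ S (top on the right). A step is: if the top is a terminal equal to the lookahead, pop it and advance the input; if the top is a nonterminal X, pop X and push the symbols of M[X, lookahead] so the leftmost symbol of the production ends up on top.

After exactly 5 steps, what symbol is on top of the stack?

end

step 1: stack=$ S  input=if print end false $  — expand S ::= if G
step 2: stack=$ G if  input=if print end false $  — match if
step 3: stack=$ G  input=print end false $  — expand G ::= C false
step 4: stack=$ false C  input=print end false $  — expand C ::= print end
step 5: stack=$ false end print  input=print end false $  — match print
Stack after step 5: $ false end (top = end).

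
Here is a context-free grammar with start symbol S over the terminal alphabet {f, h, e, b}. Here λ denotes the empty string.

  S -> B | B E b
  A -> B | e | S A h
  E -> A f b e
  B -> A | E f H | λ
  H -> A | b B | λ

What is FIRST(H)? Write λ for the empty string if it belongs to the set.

FIRST(S) = {λ, e, f, h}  (via B, B E b)
FIRST(A) = {λ, e, f, h}  (via B, S A h)
FIRST(E) = {e, f, h}  (via A f b e)
FIRST(H) = {λ, b, e, f, h}  (via A)
FIRST(B) = {λ, e, f, h}  (via A, E f H)

{λ, b, e, f, h}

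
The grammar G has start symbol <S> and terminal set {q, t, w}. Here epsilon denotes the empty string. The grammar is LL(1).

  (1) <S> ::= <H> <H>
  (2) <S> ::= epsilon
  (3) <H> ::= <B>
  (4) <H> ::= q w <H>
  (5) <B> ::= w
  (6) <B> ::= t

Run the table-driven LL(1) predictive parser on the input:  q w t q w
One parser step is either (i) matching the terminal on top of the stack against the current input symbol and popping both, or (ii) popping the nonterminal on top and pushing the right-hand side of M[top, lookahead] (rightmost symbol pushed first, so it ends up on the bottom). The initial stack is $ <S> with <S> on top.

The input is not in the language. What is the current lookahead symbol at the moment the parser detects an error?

      Stack          Input        Action
   1  $ <S>          q w t q w $  expand <S> ::= <H> <H>
   2  $ <H> <H>      q w t q w $  expand <H> ::= q w <H>
   3  $ <H> <H> w q  q w t q w $  match q
   4  $ <H> <H> w    w t q w $    match w
   5  $ <H> <H>      t q w $      expand <H> ::= <B>
   6  $ <H> <B>      t q w $      expand <B> ::= t
   7  $ <H> t        t q w $      match t
   8  $ <H>          q w $        expand <H> ::= q w <H>
   9  $ <H> w q      q w $        match q
  10  $ <H> w        w $          match w
  11  $ <H>          $            error: M[<H>, $] is empty

$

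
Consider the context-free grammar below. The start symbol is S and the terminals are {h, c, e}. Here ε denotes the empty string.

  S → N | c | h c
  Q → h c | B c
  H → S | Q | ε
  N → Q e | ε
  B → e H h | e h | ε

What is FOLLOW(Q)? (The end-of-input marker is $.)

{e, h}

FIRST(B) = {ε, e}
FIRST(Q) = {c, e, h}  (via B c)
FIRST(N) = {ε, c, e, h}  (via Q e)
FIRST(S) = {ε, c, e, h}  (via N)
FIRST(H) = {ε, c, e, h}  (via S, Q)
FOLLOW(S) includes $ since S is the start symbol.
FOLLOW(H): in B→e H h, H is followed by h with FIRST {h}. Thus FOLLOW(H) = {h}.
FOLLOW(S): in H→S, the suffix after S is empty, so FOLLOW(S) ⊇ FOLLOW(H) = {h}. Thus FOLLOW(S) = {$, h}.
FOLLOW(Q): in H→Q, the suffix after Q is empty, so FOLLOW(Q) ⊇ FOLLOW(H) = {h}; in N→Q e, Q is followed by e with FIRST {e}. Thus FOLLOW(Q) = {e, h}.
FOLLOW(N): in S→N, the suffix after N is empty, so FOLLOW(N) ⊇ FOLLOW(S) = {$, h}. Thus FOLLOW(N) = {$, h}.
FOLLOW(B): in Q→B c, B is followed by c with FIRST {c}. Thus FOLLOW(B) = {c}.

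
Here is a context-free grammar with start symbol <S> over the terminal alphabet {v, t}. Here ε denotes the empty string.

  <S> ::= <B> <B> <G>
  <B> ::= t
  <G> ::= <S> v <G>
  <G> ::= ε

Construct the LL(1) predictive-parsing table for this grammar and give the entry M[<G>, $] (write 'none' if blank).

FIRST(<B>): from <B>::=t we get {t}. So FIRST(<B>) = {t}.
FIRST(<S>): from <S>::=<B> <B> <G> we get {t}. So FIRST(<S>) = {t}.
FIRST(<G>): from <G>::=<S> v <G> we get {t}; from <G>::=ε we get {ε}. So FIRST(<G>) = {ε, t}.
FOLLOW(<S>) includes $ since <S> is the start symbol.
FOLLOW(<S>): in <G>::=<S> v <G>, <S> is followed by v <G> with FIRST {v}. Thus FOLLOW(<S>) = {$, v}.
FOLLOW(<G>): in <S>::=<B> <B> <G>, the suffix after <G> is empty, so FOLLOW(<G>) ⊇ FOLLOW(<S>) = {$, v}; in <G>::=<S> v <G>, the suffix after <G> is empty (adds nothing new). Thus FOLLOW(<G>) = {$, v}.
For <G> ::= <S> v <G>: FIRST(<S> v <G>) = {t}, so it goes in M[<G>, t] for t ∈ {t}.
For <G> ::= ε: FIRST(ε) = {ε}, so it goes in M[<G>, t] for t ∈ {}; since ε ∈ FIRST, also for every t ∈ FOLLOW(<G>) = {$, v}.

<G> ::= ε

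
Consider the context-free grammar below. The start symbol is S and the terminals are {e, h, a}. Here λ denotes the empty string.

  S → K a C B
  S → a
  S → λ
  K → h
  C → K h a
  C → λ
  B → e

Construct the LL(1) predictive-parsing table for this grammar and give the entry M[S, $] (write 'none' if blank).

S → λ

FIRST(K) = {h}
FIRST(B) = {e}
FIRST(S) = {λ, a, h}  (via K a C B)
FIRST(C) = {λ, h}  (via K h a)
FOLLOW(S) includes $ since S is the start symbol.
FOLLOW(S): S appears on no right-hand side. Thus FOLLOW(S) = {$}.
For S → K a C B: FIRST(K a C B) = {h}, so it goes in M[S, t] for t ∈ {h}.
For S → a: FIRST(a) = {a}, so it goes in M[S, t] for t ∈ {a}.
For S → λ: FIRST(λ) = {λ}, so it goes in M[S, t] for t ∈ {}; since λ ∈ FIRST, also for every t ∈ FOLLOW(S) = {$}.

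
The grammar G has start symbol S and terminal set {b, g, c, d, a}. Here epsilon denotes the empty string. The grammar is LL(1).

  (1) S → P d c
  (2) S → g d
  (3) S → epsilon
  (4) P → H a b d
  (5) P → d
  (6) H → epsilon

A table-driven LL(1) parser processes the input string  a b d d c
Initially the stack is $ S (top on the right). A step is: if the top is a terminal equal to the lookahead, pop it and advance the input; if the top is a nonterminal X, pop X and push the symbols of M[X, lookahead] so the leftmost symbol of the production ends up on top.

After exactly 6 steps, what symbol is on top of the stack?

step 1: stack=$ S  input=a b d d c $  — expand S → P d c
step 2: stack=$ c d P  input=a b d d c $  — expand P → H a b d
step 3: stack=$ c d d b a H  input=a b d d c $  — expand H → epsilon
step 4: stack=$ c d d b a  input=a b d d c $  — match a
step 5: stack=$ c d d b  input=b d d c $  — match b
step 6: stack=$ c d d  input=d d c $  — match d
Stack after step 6: $ c d (top = d).

d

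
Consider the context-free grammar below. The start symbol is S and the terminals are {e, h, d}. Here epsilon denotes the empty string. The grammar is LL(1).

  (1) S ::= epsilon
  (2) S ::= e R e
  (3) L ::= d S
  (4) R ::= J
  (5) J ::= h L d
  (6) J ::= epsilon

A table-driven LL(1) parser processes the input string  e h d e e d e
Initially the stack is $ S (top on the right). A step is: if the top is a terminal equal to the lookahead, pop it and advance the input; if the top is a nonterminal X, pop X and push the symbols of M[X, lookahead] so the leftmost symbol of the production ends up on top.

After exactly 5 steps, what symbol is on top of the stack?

L

step 1: stack=$ S  input=e h d e e d e $  — expand S ::= e R e
step 2: stack=$ e R e  input=e h d e e d e $  — match e
step 3: stack=$ e R  input=h d e e d e $  — expand R ::= J
step 4: stack=$ e J  input=h d e e d e $  — expand J ::= h L d
step 5: stack=$ e d L h  input=h d e e d e $  — match h
Stack after step 5: $ e d L (top = L).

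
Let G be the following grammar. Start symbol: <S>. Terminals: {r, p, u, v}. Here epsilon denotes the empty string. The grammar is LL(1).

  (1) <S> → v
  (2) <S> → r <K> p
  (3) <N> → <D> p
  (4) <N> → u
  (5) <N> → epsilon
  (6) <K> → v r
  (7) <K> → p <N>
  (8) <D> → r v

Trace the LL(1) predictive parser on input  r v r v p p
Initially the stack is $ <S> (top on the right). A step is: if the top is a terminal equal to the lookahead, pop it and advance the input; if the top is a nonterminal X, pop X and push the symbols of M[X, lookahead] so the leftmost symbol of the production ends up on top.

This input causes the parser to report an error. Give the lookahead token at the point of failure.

step 1: stack=$ <S>  input=r v r v p p $  — expand <S> → r <K> p
step 2: stack=$ p <K> r  input=r v r v p p $  — match r
step 3: stack=$ p <K>  input=v r v p p $  — expand <K> → v r
step 4: stack=$ p r v  input=v r v p p $  — match v
step 5: stack=$ p r  input=r v p p $  — match r
step 6: stack=$ p  input=v p p $  — error: top is terminal p but lookahead is v

v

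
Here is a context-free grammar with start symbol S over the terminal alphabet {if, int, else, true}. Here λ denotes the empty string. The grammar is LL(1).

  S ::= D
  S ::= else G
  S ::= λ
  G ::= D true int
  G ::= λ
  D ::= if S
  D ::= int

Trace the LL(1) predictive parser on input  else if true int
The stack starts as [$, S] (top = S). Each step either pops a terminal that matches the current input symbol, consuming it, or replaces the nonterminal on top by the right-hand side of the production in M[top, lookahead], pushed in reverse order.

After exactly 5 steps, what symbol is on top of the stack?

     Stack            Input               Action
  1  $ S              else if true int $  expand S ::= else G
  2  $ G else         else if true int $  match else
  3  $ G              if true int $       expand G ::= D true int
  4  $ int true D     if true int $       expand D ::= if S
  5  $ int true S if  if true int $       match if
Stack after step 5: $ int true S (top = S).

S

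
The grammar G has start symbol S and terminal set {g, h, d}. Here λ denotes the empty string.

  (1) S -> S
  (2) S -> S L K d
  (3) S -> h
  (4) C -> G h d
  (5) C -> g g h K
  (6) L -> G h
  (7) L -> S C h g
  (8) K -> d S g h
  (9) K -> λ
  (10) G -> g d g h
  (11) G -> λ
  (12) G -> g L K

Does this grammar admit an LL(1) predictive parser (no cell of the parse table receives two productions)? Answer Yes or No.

No

FIRST(S) = {h}
FIRST(C) = {g, h}
FIRST(L) = {g, h}
FIRST(K) = {λ, d}
FIRST(G) = {λ, g}
FOLLOW(S) = {$, g, h}
FOLLOW(C) = {h}
FOLLOW(L) = {d, h}
FOLLOW(K) = {d, h}
FOLLOW(G) = {h}
Cell M[C, g] receives both C -> G h d and C -> g g h K — the grammar is not LL(1).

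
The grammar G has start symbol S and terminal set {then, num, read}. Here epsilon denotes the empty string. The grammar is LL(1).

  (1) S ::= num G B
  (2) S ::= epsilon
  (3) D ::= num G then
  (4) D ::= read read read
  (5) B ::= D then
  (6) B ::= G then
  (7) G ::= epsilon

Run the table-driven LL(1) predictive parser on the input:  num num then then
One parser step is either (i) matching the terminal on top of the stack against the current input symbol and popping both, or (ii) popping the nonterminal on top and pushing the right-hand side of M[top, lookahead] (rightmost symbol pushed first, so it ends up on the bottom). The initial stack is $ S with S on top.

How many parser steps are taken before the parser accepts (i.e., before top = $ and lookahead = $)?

9

step 1: stack=$ S  input=num num then then $  — expand S ::= num G B
step 2: stack=$ B G num  input=num num then then $  — match num
step 3: stack=$ B G  input=num then then $  — expand G ::= epsilon
step 4: stack=$ B  input=num then then $  — expand B ::= D then
step 5: stack=$ then D  input=num then then $  — expand D ::= num G then
step 6: stack=$ then then G num  input=num then then $  — match num
step 7: stack=$ then then G  input=then then $  — expand G ::= epsilon
step 8: stack=$ then then  input=then then $  — match then
step 9: stack=$ then  input=then $  — match then
Accept reached after 9 steps.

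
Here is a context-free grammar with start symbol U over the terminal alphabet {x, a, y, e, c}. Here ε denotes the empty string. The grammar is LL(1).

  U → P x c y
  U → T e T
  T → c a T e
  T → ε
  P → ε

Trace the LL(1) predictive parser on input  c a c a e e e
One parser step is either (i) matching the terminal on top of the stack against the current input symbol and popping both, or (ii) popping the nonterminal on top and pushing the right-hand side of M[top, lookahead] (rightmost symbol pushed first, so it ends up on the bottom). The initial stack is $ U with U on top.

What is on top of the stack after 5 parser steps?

step 1: stack=$ U  input=c a c a e e e $  — expand U → T e T
step 2: stack=$ T e T  input=c a c a e e e $  — expand T → c a T e
step 3: stack=$ T e e T a c  input=c a c a e e e $  — match c
step 4: stack=$ T e e T a  input=a c a e e e $  — match a
step 5: stack=$ T e e T  input=c a e e e $  — expand T → c a T e
Stack after step 5: $ T e e e T a c (top = c).

c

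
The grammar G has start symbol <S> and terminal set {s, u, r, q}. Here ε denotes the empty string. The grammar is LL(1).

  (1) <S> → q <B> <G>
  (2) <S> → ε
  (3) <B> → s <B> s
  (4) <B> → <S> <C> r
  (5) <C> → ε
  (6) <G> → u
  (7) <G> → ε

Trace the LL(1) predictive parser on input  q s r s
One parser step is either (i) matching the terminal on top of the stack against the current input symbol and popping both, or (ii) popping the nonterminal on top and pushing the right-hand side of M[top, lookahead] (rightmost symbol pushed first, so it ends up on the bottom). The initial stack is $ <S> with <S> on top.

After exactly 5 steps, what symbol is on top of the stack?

     Stack          Input      Action
  1  $ <S>          q s r s $  expand <S> → q <B> <G>
  2  $ <G> <B> q    q s r s $  match q
  3  $ <G> <B>      s r s $    expand <B> → s <B> s
  4  $ <G> s <B> s  s r s $    match s
  5  $ <G> s <B>    r s $      expand <B> → <S> <C> r
Stack after step 5: $ <G> s r <C> <S> (top = <S>).

<S>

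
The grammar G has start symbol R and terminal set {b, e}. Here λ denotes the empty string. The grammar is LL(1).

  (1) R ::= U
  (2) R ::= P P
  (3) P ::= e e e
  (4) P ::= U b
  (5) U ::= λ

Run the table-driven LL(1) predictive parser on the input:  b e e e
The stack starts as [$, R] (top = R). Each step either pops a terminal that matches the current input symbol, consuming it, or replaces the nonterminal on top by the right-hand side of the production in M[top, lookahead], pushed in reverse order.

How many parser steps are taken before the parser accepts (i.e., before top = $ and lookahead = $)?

step 1: stack=$ R  input=b e e e $  — expand R ::= P P
step 2: stack=$ P P  input=b e e e $  — expand P ::= U b
step 3: stack=$ P b U  input=b e e e $  — expand U ::= λ
step 4: stack=$ P b  input=b e e e $  — match b
step 5: stack=$ P  input=e e e $  — expand P ::= e e e
step 6: stack=$ e e e  input=e e e $  — match e
step 7: stack=$ e e  input=e e $  — match e
step 8: stack=$ e  input=e $  — match e
Accept reached after 8 steps.

8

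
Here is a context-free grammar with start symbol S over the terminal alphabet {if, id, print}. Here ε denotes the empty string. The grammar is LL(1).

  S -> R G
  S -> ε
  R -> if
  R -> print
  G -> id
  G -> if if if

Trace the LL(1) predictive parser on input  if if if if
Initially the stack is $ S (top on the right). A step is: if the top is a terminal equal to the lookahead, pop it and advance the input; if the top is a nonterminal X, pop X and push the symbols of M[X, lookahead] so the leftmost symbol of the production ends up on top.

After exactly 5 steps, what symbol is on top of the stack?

step 1: stack=$ S  input=if if if if $  — expand S -> R G
step 2: stack=$ G R  input=if if if if $  — expand R -> if
step 3: stack=$ G if  input=if if if if $  — match if
step 4: stack=$ G  input=if if if $  — expand G -> if if if
step 5: stack=$ if if if  input=if if if $  — match if
Stack after step 5: $ if if (top = if).

if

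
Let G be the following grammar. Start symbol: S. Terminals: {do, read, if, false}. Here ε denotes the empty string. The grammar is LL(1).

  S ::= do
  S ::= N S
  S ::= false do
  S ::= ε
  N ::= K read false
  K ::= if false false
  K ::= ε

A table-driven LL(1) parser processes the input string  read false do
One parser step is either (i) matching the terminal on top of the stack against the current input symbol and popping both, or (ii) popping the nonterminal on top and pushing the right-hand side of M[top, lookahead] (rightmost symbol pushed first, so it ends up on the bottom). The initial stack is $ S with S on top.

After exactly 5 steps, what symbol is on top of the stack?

     Stack             Input            Action
  1  $ S               read false do $  expand S ::= N S
  2  $ S N             read false do $  expand N ::= K read false
  3  $ S false read K  read false do $  expand K ::= ε
  4  $ S false read    read false do $  match read
  5  $ S false         false do $       match false
Stack after step 5: $ S (top = S).

S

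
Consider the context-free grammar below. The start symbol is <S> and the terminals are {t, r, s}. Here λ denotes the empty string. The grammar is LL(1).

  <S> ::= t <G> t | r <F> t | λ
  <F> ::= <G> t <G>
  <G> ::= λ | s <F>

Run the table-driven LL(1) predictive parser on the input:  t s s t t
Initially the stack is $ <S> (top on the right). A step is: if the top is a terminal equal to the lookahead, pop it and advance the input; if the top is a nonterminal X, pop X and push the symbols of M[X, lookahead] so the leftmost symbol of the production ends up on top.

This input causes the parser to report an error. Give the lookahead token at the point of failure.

step 1: stack=$ <S>  input=t s s t t $  — expand <S> ::= t <G> t
step 2: stack=$ t <G> t  input=t s s t t $  — match t
step 3: stack=$ t <G>  input=s s t t $  — expand <G> ::= s <F>
step 4: stack=$ t <F> s  input=s s t t $  — match s
step 5: stack=$ t <F>  input=s t t $  — expand <F> ::= <G> t <G>
step 6: stack=$ t <G> t <G>  input=s t t $  — expand <G> ::= s <F>
step 7: stack=$ t <G> t <F> s  input=s t t $  — match s
step 8: stack=$ t <G> t <F>  input=t t $  — expand <F> ::= <G> t <G>
step 9: stack=$ t <G> t <G> t <G>  input=t t $  — expand <G> ::= λ
step 10: stack=$ t <G> t <G> t  input=t t $  — match t
step 11: stack=$ t <G> t <G>  input=t $  — expand <G> ::= λ
step 12: stack=$ t <G> t  input=t $  — match t
step 13: stack=$ t <G>  input=$  — error: M[<G>, $] is empty

$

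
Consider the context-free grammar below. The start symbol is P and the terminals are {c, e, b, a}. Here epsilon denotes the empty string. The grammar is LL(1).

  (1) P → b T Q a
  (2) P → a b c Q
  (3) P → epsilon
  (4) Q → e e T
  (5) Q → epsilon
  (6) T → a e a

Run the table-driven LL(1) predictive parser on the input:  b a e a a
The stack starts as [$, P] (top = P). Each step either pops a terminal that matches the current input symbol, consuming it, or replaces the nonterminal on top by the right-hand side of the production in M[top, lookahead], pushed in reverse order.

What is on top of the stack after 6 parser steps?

step 1: stack=$ P  input=b a e a a $  — expand P → b T Q a
step 2: stack=$ a Q T b  input=b a e a a $  — match b
step 3: stack=$ a Q T  input=a e a a $  — expand T → a e a
step 4: stack=$ a Q a e a  input=a e a a $  — match a
step 5: stack=$ a Q a e  input=e a a $  — match e
step 6: stack=$ a Q a  input=a a $  — match a
Stack after step 6: $ a Q (top = Q).

Q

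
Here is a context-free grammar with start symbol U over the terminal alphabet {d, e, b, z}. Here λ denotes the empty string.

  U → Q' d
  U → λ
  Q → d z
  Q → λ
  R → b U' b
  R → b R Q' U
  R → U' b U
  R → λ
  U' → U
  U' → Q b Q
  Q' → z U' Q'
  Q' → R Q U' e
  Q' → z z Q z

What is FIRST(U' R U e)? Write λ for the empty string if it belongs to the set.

FIRST(Q): from Q→d z we get {d}; from Q→λ we get {λ}. So FIRST(Q) = {λ, d}.
FIRST(U): from U→Q' d we get {b, d, e, z}; from U→λ we get {λ}. So FIRST(U) = {λ, b, d, e, z}.
FIRST(U'): from U'→U we get {λ, b, d, e, z}; from U'→Q b Q we get {b, d}. So FIRST(U') = {λ, b, d, e, z}.
FIRST(R): from R→b U' b we get {b}; from R→b R Q' U we get {b}; from R→U' b U we get {b, d, e, z}; from R→λ we get {λ}. So FIRST(R) = {λ, b, d, e, z}.
FIRST(Q'): from Q'→z U' Q' we get {z}; from Q'→R Q U' e we get {b, d, e, z}; from Q'→z z Q z we get {z}. So FIRST(Q') = {b, d, e, z}.
FIRST(U' R U e): take FIRST of each symbol in turn, carrying on past any symbol whose FIRST contains λ; result {b, d, e, z}.

{b, d, e, z}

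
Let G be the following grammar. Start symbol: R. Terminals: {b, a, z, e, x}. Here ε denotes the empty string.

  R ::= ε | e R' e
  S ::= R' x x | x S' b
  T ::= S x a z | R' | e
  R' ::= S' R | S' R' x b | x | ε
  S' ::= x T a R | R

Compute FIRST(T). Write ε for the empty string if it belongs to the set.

{ε, e, x}

FIRST(R) = {ε, e}
FIRST(S') = {ε, e, x}  (via R)
FIRST(R') = {ε, e, x}  (via S' R, S' R' x b)
FIRST(S) = {e, x}  (via R' x x)
FIRST(T) = {ε, e, x}  (via S x a z, R')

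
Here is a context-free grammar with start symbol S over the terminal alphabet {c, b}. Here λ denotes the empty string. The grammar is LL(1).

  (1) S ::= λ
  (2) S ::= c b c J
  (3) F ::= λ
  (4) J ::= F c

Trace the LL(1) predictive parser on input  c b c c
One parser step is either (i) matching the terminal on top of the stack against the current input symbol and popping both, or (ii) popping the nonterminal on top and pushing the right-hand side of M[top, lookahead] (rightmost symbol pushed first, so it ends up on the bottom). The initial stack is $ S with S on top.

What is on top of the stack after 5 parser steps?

F

step 1: stack=$ S  input=c b c c $  — expand S ::= c b c J
step 2: stack=$ J c b c  input=c b c c $  — match c
step 3: stack=$ J c b  input=b c c $  — match b
step 4: stack=$ J c  input=c c $  — match c
step 5: stack=$ J  input=c $  — expand J ::= F c
Stack after step 5: $ c F (top = F).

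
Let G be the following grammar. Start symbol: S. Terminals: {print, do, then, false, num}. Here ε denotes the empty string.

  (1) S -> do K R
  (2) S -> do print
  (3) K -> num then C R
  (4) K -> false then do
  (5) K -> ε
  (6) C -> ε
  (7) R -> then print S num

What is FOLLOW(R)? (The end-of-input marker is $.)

FIRST(S) = {do}
FIRST(K) = {ε, false, num}
FIRST(C) = {ε}
FIRST(R) = {then}
FOLLOW(S) includes $ since S is the start symbol.
FOLLOW(S): in R->then print S num, S is followed by num with FIRST {num}. Thus FOLLOW(S) = {$, num}.
FOLLOW(K): in S->do K R, K is followed by R with FIRST {then}. Thus FOLLOW(K) = {then}.
FOLLOW(C): in K->num then C R, C is followed by R with FIRST {then}. Thus FOLLOW(C) = {then}.
FOLLOW(R): in S->do K R, the suffix after R is empty, so FOLLOW(R) ⊇ FOLLOW(S) = {$, num}; in K->num then C R, the suffix after R is empty, so FOLLOW(R) ⊇ FOLLOW(K) = {then}. Thus FOLLOW(R) = {$, num, then}.

{$, num, then}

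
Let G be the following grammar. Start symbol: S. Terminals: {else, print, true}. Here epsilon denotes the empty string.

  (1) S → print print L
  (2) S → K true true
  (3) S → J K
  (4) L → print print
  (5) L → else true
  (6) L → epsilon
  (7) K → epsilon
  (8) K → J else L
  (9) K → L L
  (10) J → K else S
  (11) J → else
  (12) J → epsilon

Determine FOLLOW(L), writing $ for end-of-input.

{$, else, print, true}

FIRST(L): from L→print print we get {print}; from L→else true we get {else}; from L→epsilon we get {epsilon}. So FIRST(L) = {epsilon, else, print}.
FIRST(S): from S→print print L we get {print}; from S→K true true we get {else, print, true}; from S→J K we get {epsilon, else, print}. So FIRST(S) = {epsilon, else, print, true}.
FIRST(K): from K→epsilon we get {epsilon}; from K→J else L we get {else, print}; from K→L L we get {epsilon, else, print}. So FIRST(K) = {epsilon, else, print}.
FIRST(J): from J→K else S we get {else, print}; from J→else we get {else}; from J→epsilon we get {epsilon}. So FIRST(J) = {epsilon, else, print}.
FOLLOW(S) includes $ since S is the start symbol.
FOLLOW(S): in J→K else S, the suffix after S is empty, so FOLLOW(S) ⊇ FOLLOW(J) = {$, else, print}. Thus FOLLOW(S) = {$, else, print}.
FOLLOW(K): in S→K true true, K is followed by true true with FIRST {true}; in S→J K, the suffix after K is empty, so FOLLOW(K) ⊇ FOLLOW(S) = {$, else, print}; in J→K else S, K is followed by else S with FIRST {else}. Thus FOLLOW(K) = {$, else, print, true}.
FOLLOW(L): in S→print print L, the suffix after L is empty, so FOLLOW(L) ⊇ FOLLOW(S) = {$, else, print}; in K→J else L, the suffix after L is empty, so FOLLOW(L) ⊇ FOLLOW(K) = {$, else, print, true}; in K→L L (occurrence 1), L is followed by L with FIRST {epsilon, else, print}; in K→L L (occurrence 1), the suffix after L is nullable, so FOLLOW(L) ⊇ FOLLOW(K) = {$, else, print, true}; in K→L L (occurrence 2), the suffix after L is empty, so FOLLOW(L) ⊇ FOLLOW(K) = {$, else, print, true}. Thus FOLLOW(L) = {$, else, print, true}.
FOLLOW(J): in S→J K, J is followed by K with FIRST {epsilon, else, print}; in S→J K, the suffix after J is nullable, so FOLLOW(J) ⊇ FOLLOW(S) = {$, else, print}; in K→J else L, J is followed by else L with FIRST {else}. Thus FOLLOW(J) = {$, else, print}.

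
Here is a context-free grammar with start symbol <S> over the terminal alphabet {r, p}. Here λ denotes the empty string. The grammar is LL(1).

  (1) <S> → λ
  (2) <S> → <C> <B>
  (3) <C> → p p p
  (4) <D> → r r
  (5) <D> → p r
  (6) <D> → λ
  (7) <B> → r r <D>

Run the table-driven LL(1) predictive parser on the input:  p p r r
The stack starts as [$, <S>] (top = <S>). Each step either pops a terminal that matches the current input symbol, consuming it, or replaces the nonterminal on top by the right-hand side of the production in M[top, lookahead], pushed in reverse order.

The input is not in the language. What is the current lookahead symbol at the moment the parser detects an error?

r

     Stack        Input      Action
  1  $ <S>        p p r r $  expand <S> → <C> <B>
  2  $ <B> <C>    p p r r $  expand <C> → p p p
  3  $ <B> p p p  p p r r $  match p
  4  $ <B> p p    p r r $    match p
  5  $ <B> p      r r $      error: top is terminal p but lookahead is r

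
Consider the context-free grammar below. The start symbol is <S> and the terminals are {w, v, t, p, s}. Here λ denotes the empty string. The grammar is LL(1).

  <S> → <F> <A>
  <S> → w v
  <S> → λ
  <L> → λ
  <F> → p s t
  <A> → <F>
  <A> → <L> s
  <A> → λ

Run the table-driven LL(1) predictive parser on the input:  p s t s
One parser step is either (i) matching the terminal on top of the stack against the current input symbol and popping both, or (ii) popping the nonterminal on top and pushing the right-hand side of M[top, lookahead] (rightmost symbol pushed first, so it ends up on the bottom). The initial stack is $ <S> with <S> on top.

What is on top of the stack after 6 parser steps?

<L>

     Stack        Input      Action
  1  $ <S>        p s t s $  expand <S> → <F> <A>
  2  $ <A> <F>    p s t s $  expand <F> → p s t
  3  $ <A> t s p  p s t s $  match p
  4  $ <A> t s    s t s $    match s
  5  $ <A> t      t s $      match t
  6  $ <A>        s $        expand <A> → <L> s
Stack after step 6: $ s <L> (top = <L>).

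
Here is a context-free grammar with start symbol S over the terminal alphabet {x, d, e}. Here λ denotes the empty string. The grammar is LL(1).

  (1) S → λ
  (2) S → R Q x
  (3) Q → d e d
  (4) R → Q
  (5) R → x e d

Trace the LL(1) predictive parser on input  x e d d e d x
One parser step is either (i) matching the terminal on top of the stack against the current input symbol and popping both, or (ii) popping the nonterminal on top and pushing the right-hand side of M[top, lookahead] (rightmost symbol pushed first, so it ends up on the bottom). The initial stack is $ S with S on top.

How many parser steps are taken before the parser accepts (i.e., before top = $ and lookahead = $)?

10

      Stack        Input            Action
   1  $ S          x e d d e d x $  expand S → R Q x
   2  $ x Q R      x e d d e d x $  expand R → x e d
   3  $ x Q d e x  x e d d e d x $  match x
   4  $ x Q d e    e d d e d x $    match e
   5  $ x Q d      d d e d x $      match d
   6  $ x Q        d e d x $        expand Q → d e d
   7  $ x d e d    d e d x $        match d
   8  $ x d e      e d x $          match e
   9  $ x d        d x $            match d
  10  $ x          x $              match x
Accept reached after 10 steps.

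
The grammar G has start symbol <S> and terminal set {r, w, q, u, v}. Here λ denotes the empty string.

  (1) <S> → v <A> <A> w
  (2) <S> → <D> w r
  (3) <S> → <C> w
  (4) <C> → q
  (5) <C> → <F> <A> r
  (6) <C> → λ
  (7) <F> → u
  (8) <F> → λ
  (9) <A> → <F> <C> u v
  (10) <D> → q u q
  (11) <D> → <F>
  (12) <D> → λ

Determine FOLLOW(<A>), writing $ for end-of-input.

{q, r, u, w}

FIRST(<F>) = {λ, u}
FIRST(<D>) = {λ, q, u}  (via <F>)
FIRST(<S>) = {q, u, v, w}  (via <D> w r, <C> w)
FIRST(<C>) = {λ, q, u}  (via <F> <A> r)
FIRST(<A>) = {q, u}  (via <F> <C> u v)
FOLLOW(<S>) includes $ since <S> is the start symbol.
FOLLOW(<S>): <S> appears on no right-hand side. Thus FOLLOW(<S>) = {$}.
FOLLOW(<C>): in <S>→<C> w, <C> is followed by w with FIRST {w}; in <A>→<F> <C> u v, <C> is followed by u v with FIRST {u}. Thus FOLLOW(<C>) = {u, w}.
FOLLOW(<A>): in <S>→v <A> <A> w (occurrence 1), <A> is followed by <A> w with FIRST {q, u}; in <S>→v <A> <A> w (occurrence 2), <A> is followed by w with FIRST {w}; in <C>→<F> <A> r, <A> is followed by r with FIRST {r}. Thus FOLLOW(<A>) = {q, r, u, w}.
FOLLOW(<D>): in <S>→<D> w r, <D> is followed by w r with FIRST {w}. Thus FOLLOW(<D>) = {w}.
FOLLOW(<F>): in <C>→<F> <A> r, <F> is followed by <A> r with FIRST {q, u}; in <A>→<F> <C> u v, <F> is followed by <C> u v with FIRST {q, u}; in <D>→<F>, the suffix after <F> is empty, so FOLLOW(<F>) ⊇ FOLLOW(<D>) = {w}. Thus FOLLOW(<F>) = {q, u, w}.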